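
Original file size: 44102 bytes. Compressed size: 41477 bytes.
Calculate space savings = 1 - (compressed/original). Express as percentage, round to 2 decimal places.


ratio = compressed/original = 41477/44102 = 0.940479
savings = 1 - ratio = 1 - 0.940479 = 0.059521
as a percentage: 0.059521 * 100 = 5.95%

Space savings = 1 - 41477/44102 = 5.95%


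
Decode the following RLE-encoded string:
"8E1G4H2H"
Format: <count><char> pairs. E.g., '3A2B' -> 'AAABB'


Expanding each <count><char> pair:
  8E -> 'EEEEEEEE'
  1G -> 'G'
  4H -> 'HHHH'
  2H -> 'HH'

Decoded = EEEEEEEEGHHHHHH


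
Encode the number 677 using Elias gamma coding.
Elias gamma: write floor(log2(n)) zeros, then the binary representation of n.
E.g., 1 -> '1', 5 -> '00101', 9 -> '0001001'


num_bits = floor(log2(677)) + 1 = 10
leading_zeros = num_bits - 1 = 9
binary(677) = 1010100101

Elias gamma(677) = '000000000' + '1010100101' = 0000000001010100101 (19 bits)


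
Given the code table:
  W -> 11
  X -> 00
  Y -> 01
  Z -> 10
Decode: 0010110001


Decoding:
00 -> X
10 -> Z
11 -> W
00 -> X
01 -> Y


Result: XZWXY


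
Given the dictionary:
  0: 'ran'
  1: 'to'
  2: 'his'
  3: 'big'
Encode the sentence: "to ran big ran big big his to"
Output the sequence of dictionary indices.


Look up each word in the dictionary:
  'to' -> 1
  'ran' -> 0
  'big' -> 3
  'ran' -> 0
  'big' -> 3
  'big' -> 3
  'his' -> 2
  'to' -> 1

Encoded: [1, 0, 3, 0, 3, 3, 2, 1]


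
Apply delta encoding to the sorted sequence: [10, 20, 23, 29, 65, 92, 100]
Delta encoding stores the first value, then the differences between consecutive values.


First value: 10
Deltas:
  20 - 10 = 10
  23 - 20 = 3
  29 - 23 = 6
  65 - 29 = 36
  92 - 65 = 27
  100 - 92 = 8


Delta encoded: [10, 10, 3, 6, 36, 27, 8]


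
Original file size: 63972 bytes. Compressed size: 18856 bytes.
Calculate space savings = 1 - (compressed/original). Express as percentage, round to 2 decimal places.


ratio = compressed/original = 18856/63972 = 0.294754
savings = 1 - ratio = 1 - 0.294754 = 0.705246
as a percentage: 0.705246 * 100 = 70.52%

Space savings = 1 - 18856/63972 = 70.52%


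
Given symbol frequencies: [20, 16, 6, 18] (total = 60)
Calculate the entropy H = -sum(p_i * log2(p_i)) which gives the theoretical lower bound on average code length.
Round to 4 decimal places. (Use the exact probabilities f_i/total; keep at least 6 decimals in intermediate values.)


Per-symbol terms -p_i * log2(p_i) with p_i = f_i/60:
  p = 20/60 = 0.333333: log2(p) = -1.584963, -p*log2(p) = 0.528321
  p = 16/60 = 0.266667: log2(p) = -1.906891, -p*log2(p) = 0.508504
  p = 6/60 = 0.100000: log2(p) = -3.321928, -p*log2(p) = 0.332193
  p = 18/60 = 0.300000: log2(p) = -1.736966, -p*log2(p) = 0.521090
H = 0.528321 + 0.508504 + 0.332193 + 0.521090 = 1.890108

H = 1.8901 bits/symbol


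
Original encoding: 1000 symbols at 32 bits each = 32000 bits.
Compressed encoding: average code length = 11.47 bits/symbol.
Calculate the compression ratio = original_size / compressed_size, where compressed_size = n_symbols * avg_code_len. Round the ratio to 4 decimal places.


original_size = n_symbols * orig_bits = 1000 * 32 = 32000 bits
compressed_size = n_symbols * avg_code_len = 1000 * 11.47 = 11470.0 bits
ratio = original_size / compressed_size = 32000 / 11470.0 = 2.7899

Compression ratio = 2.7899


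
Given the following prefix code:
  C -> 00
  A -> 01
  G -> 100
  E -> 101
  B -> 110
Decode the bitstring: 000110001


Decoding step by step:
Bits 00 -> C
Bits 01 -> A
Bits 100 -> G
Bits 01 -> A


Decoded message: CAGA


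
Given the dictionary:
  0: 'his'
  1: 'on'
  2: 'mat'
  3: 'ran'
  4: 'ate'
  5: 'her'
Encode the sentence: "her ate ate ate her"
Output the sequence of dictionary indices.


Look up each word in the dictionary:
  'her' -> 5
  'ate' -> 4
  'ate' -> 4
  'ate' -> 4
  'her' -> 5

Encoded: [5, 4, 4, 4, 5]


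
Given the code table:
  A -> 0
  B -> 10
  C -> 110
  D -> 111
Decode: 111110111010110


Decoding:
111 -> D
110 -> C
111 -> D
0 -> A
10 -> B
110 -> C


Result: DCDABC


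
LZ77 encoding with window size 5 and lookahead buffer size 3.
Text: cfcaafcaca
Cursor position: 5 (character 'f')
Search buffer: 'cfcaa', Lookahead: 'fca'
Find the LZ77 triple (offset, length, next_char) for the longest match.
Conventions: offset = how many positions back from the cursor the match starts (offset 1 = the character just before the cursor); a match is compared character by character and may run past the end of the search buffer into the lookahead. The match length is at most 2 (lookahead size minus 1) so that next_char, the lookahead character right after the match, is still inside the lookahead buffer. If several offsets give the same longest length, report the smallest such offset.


Try each offset into the search buffer:
  offset=1 (pos 4, char 'a'): match length 0
  offset=2 (pos 3, char 'a'): match length 0
  offset=3 (pos 2, char 'c'): match length 0
  offset=4 (pos 1, char 'f'): match length 2
  offset=5 (pos 0, char 'c'): match length 0
Longest match has length 2 at offset 4.
next_char = character at position 5 + 2 = 7 -> 'a'

Best match: offset=4, length=2 (matching 'fc' starting at position 1)
LZ77 triple: (4, 2, 'a')


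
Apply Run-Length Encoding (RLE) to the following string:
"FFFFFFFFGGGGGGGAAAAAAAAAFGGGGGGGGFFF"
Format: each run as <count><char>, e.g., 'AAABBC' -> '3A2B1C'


Scanning runs left to right:
  i=0: run of 'F' x 8 -> '8F'
  i=8: run of 'G' x 7 -> '7G'
  i=15: run of 'A' x 9 -> '9A'
  i=24: run of 'F' x 1 -> '1F'
  i=25: run of 'G' x 8 -> '8G'
  i=33: run of 'F' x 3 -> '3F'

RLE = 8F7G9A1F8G3F


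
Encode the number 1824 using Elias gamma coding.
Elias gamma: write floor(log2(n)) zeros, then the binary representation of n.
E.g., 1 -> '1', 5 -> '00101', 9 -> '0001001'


num_bits = floor(log2(1824)) + 1 = 11
leading_zeros = num_bits - 1 = 10
binary(1824) = 11100100000

Elias gamma(1824) = '0000000000' + '11100100000' = 000000000011100100000 (21 bits)


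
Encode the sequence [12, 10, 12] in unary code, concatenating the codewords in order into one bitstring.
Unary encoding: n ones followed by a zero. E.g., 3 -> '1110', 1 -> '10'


Encode each number as n ones followed by a terminating 0:
  12 -> 1111111111110 (13 bits)
  10 -> 11111111110 (11 bits)
  12 -> 1111111111110 (13 bits)
Total length = 13 + 11 + 13 = 37 bits.

Unary([12, 10, 12]) = 1111111111110111111111101111111111110 (37 bits)


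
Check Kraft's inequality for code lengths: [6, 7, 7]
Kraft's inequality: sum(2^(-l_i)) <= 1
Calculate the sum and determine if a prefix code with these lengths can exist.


Sum = 2^(-6) + 2^(-7) + 2^(-7)
    = 0.015625 + 0.0078125 + 0.0078125
    = 4/128 = 0.03125
Since 0.03125 <= 1, Kraft's inequality IS satisfied.
A prefix code with these lengths CAN exist.

Kraft sum = 0.03125. Satisfied.


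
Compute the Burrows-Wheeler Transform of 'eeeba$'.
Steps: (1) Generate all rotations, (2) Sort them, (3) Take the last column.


Rotations (sorted):
  0: $eeeba -> last char: a
  1: a$eeeb -> last char: b
  2: ba$eee -> last char: e
  3: eba$ee -> last char: e
  4: eeba$e -> last char: e
  5: eeeba$ -> last char: $


BWT = abeee$


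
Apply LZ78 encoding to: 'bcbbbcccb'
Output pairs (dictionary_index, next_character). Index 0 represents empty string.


LZ78 encoding steps:
Dictionary: {0: ''}
Step 1: w='' (idx 0), next='b' -> output (0, 'b'), add 'b' as idx 1
Step 2: w='' (idx 0), next='c' -> output (0, 'c'), add 'c' as idx 2
Step 3: w='b' (idx 1), next='b' -> output (1, 'b'), add 'bb' as idx 3
Step 4: w='b' (idx 1), next='c' -> output (1, 'c'), add 'bc' as idx 4
Step 5: w='c' (idx 2), next='c' -> output (2, 'c'), add 'cc' as idx 5
Step 6: w='b' (idx 1), end of input -> output (1, '')


Encoded: [(0, 'b'), (0, 'c'), (1, 'b'), (1, 'c'), (2, 'c'), (1, '')]


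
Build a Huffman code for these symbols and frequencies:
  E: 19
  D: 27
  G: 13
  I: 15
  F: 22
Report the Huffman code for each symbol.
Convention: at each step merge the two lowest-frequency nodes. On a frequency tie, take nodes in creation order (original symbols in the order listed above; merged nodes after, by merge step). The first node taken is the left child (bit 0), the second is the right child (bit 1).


Huffman tree construction:
Step 1: Merge G(13) + I(15) = 28
Step 2: Merge E(19) + F(22) = 41
Step 3: Merge D(27) + (G+I)(28) = 55
Step 4: Merge (E+F)(41) + (D+(G+I))(55) = 96
Read each symbol's code off the tree from the root (left child = 0, right child = 1).

Codes:
  E: 00 (length 2)
  D: 10 (length 2)
  G: 110 (length 3)
  I: 111 (length 3)
  F: 01 (length 2)
Average code length: 220/96 = 2.2917 bits/symbol


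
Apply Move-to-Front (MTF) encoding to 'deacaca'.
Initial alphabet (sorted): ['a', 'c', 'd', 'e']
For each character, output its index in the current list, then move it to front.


MTF encoding:
'd': index 2 in ['a', 'c', 'd', 'e'] -> ['d', 'a', 'c', 'e']
'e': index 3 in ['d', 'a', 'c', 'e'] -> ['e', 'd', 'a', 'c']
'a': index 2 in ['e', 'd', 'a', 'c'] -> ['a', 'e', 'd', 'c']
'c': index 3 in ['a', 'e', 'd', 'c'] -> ['c', 'a', 'e', 'd']
'a': index 1 in ['c', 'a', 'e', 'd'] -> ['a', 'c', 'e', 'd']
'c': index 1 in ['a', 'c', 'e', 'd'] -> ['c', 'a', 'e', 'd']
'a': index 1 in ['c', 'a', 'e', 'd'] -> ['a', 'c', 'e', 'd']


Output: [2, 3, 2, 3, 1, 1, 1]


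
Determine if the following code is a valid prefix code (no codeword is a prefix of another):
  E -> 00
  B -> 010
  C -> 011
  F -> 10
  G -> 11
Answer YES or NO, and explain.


Checking each pair (does one codeword prefix another?):
  E='00' vs B='010': no prefix
  E='00' vs C='011': no prefix
  E='00' vs F='10': no prefix
  E='00' vs G='11': no prefix
  B='010' vs E='00': no prefix
  B='010' vs C='011': no prefix
  B='010' vs F='10': no prefix
  B='010' vs G='11': no prefix
  C='011' vs E='00': no prefix
  C='011' vs B='010': no prefix
  C='011' vs F='10': no prefix
  C='011' vs G='11': no prefix
  F='10' vs E='00': no prefix
  F='10' vs B='010': no prefix
  F='10' vs C='011': no prefix
  F='10' vs G='11': no prefix
  G='11' vs E='00': no prefix
  G='11' vs B='010': no prefix
  G='11' vs C='011': no prefix
  G='11' vs F='10': no prefix
No violation found over all pairs.

YES -- this is a valid prefix code. No codeword is a prefix of any other codeword.


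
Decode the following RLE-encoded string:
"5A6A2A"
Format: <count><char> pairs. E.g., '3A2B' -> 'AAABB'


Expanding each <count><char> pair:
  5A -> 'AAAAA'
  6A -> 'AAAAAA'
  2A -> 'AA'

Decoded = AAAAAAAAAAAAA


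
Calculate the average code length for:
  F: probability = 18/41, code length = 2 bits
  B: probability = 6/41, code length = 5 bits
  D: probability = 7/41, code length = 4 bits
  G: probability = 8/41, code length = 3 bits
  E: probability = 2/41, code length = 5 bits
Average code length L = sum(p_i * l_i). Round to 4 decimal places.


Weighted contributions p_i * l_i:
  F: (18/41) * 2 = 36/41
  B: (6/41) * 5 = 30/41
  D: (7/41) * 4 = 28/41
  G: (8/41) * 3 = 24/41
  E: (2/41) * 5 = 10/41
Sum = (36 + 30 + 28 + 24 + 10)/41 = 128/41

L = 128/41 = 3.1220 bits/symbol


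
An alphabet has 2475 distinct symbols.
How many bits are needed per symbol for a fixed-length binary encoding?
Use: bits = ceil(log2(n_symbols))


log2(2475) = 11.2732
Bracket: 2^11 = 2048 < 2475 <= 2^12 = 4096
So ceil(log2(2475)) = 12

bits = ceil(log2(2475)) = ceil(11.2732) = 12 bits


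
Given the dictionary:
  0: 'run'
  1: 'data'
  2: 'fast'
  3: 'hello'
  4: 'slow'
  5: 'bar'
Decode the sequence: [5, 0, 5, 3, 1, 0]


Look up each index in the dictionary:
  5 -> 'bar'
  0 -> 'run'
  5 -> 'bar'
  3 -> 'hello'
  1 -> 'data'
  0 -> 'run'

Decoded: "bar run bar hello data run"


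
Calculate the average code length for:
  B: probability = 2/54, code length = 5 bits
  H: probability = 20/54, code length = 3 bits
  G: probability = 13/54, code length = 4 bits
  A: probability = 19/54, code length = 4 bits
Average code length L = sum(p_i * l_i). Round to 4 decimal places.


Weighted contributions p_i * l_i:
  B: (2/54) * 5 = 10/54
  H: (20/54) * 3 = 60/54
  G: (13/54) * 4 = 52/54
  A: (19/54) * 4 = 76/54
Sum = (10 + 60 + 52 + 76)/54 = 198/54

L = 198/54 = 3.6667 bits/symbol


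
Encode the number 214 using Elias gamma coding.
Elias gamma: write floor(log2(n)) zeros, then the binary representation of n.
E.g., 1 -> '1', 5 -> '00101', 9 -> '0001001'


num_bits = floor(log2(214)) + 1 = 8
leading_zeros = num_bits - 1 = 7
binary(214) = 11010110

Elias gamma(214) = '0000000' + '11010110' = 000000011010110 (15 bits)


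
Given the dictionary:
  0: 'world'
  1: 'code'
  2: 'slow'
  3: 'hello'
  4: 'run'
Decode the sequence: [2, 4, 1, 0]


Look up each index in the dictionary:
  2 -> 'slow'
  4 -> 'run'
  1 -> 'code'
  0 -> 'world'

Decoded: "slow run code world"


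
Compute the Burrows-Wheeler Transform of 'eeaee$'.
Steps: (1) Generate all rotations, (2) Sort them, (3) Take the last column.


Rotations (sorted):
  0: $eeaee -> last char: e
  1: aee$ee -> last char: e
  2: e$eeae -> last char: e
  3: eaee$e -> last char: e
  4: ee$eea -> last char: a
  5: eeaee$ -> last char: $


BWT = eeeea$


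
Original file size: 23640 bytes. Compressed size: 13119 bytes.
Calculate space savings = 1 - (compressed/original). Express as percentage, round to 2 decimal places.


ratio = compressed/original = 13119/23640 = 0.554949
savings = 1 - ratio = 1 - 0.554949 = 0.445051
as a percentage: 0.445051 * 100 = 44.51%

Space savings = 1 - 13119/23640 = 44.51%


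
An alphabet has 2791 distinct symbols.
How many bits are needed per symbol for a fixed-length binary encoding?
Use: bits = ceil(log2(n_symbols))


log2(2791) = 11.4466
Bracket: 2^11 = 2048 < 2791 <= 2^12 = 4096
So ceil(log2(2791)) = 12

bits = ceil(log2(2791)) = ceil(11.4466) = 12 bits


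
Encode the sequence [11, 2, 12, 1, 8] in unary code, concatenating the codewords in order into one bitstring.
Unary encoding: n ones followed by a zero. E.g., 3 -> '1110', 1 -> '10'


Encode each number as n ones followed by a terminating 0:
  11 -> 111111111110 (12 bits)
  2 -> 110 (3 bits)
  12 -> 1111111111110 (13 bits)
  1 -> 10 (2 bits)
  8 -> 111111110 (9 bits)
Total length = 12 + 3 + 13 + 2 + 9 = 39 bits.

Unary([11, 2, 12, 1, 8]) = 111111111110110111111111111010111111110 (39 bits)


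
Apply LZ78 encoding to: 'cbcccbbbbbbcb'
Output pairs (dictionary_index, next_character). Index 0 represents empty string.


LZ78 encoding steps:
Dictionary: {0: ''}
Step 1: w='' (idx 0), next='c' -> output (0, 'c'), add 'c' as idx 1
Step 2: w='' (idx 0), next='b' -> output (0, 'b'), add 'b' as idx 2
Step 3: w='c' (idx 1), next='c' -> output (1, 'c'), add 'cc' as idx 3
Step 4: w='c' (idx 1), next='b' -> output (1, 'b'), add 'cb' as idx 4
Step 5: w='b' (idx 2), next='b' -> output (2, 'b'), add 'bb' as idx 5
Step 6: w='bb' (idx 5), next='b' -> output (5, 'b'), add 'bbb' as idx 6
Step 7: w='cb' (idx 4), end of input -> output (4, '')


Encoded: [(0, 'c'), (0, 'b'), (1, 'c'), (1, 'b'), (2, 'b'), (5, 'b'), (4, '')]


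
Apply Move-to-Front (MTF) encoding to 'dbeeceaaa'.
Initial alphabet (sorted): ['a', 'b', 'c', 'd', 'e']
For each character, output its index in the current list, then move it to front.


MTF encoding:
'd': index 3 in ['a', 'b', 'c', 'd', 'e'] -> ['d', 'a', 'b', 'c', 'e']
'b': index 2 in ['d', 'a', 'b', 'c', 'e'] -> ['b', 'd', 'a', 'c', 'e']
'e': index 4 in ['b', 'd', 'a', 'c', 'e'] -> ['e', 'b', 'd', 'a', 'c']
'e': index 0 in ['e', 'b', 'd', 'a', 'c'] -> ['e', 'b', 'd', 'a', 'c']
'c': index 4 in ['e', 'b', 'd', 'a', 'c'] -> ['c', 'e', 'b', 'd', 'a']
'e': index 1 in ['c', 'e', 'b', 'd', 'a'] -> ['e', 'c', 'b', 'd', 'a']
'a': index 4 in ['e', 'c', 'b', 'd', 'a'] -> ['a', 'e', 'c', 'b', 'd']
'a': index 0 in ['a', 'e', 'c', 'b', 'd'] -> ['a', 'e', 'c', 'b', 'd']
'a': index 0 in ['a', 'e', 'c', 'b', 'd'] -> ['a', 'e', 'c', 'b', 'd']


Output: [3, 2, 4, 0, 4, 1, 4, 0, 0]


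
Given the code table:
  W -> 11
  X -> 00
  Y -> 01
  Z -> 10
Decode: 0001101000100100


Decoding:
00 -> X
01 -> Y
10 -> Z
10 -> Z
00 -> X
10 -> Z
01 -> Y
00 -> X


Result: XYZZXZYX


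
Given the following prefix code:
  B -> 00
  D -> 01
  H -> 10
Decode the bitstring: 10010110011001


Decoding step by step:
Bits 10 -> H
Bits 01 -> D
Bits 01 -> D
Bits 10 -> H
Bits 01 -> D
Bits 10 -> H
Bits 01 -> D


Decoded message: HDDHDHD


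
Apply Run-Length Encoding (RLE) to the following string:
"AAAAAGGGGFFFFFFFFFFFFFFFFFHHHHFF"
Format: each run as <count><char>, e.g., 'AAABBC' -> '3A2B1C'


Scanning runs left to right:
  i=0: run of 'A' x 5 -> '5A'
  i=5: run of 'G' x 4 -> '4G'
  i=9: run of 'F' x 17 -> '17F'
  i=26: run of 'H' x 4 -> '4H'
  i=30: run of 'F' x 2 -> '2F'

RLE = 5A4G17F4H2F


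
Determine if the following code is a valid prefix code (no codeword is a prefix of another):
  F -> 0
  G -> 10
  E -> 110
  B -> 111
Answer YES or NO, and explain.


Checking each pair (does one codeword prefix another?):
  F='0' vs G='10': no prefix
  F='0' vs E='110': no prefix
  F='0' vs B='111': no prefix
  G='10' vs F='0': no prefix
  G='10' vs E='110': no prefix
  G='10' vs B='111': no prefix
  E='110' vs F='0': no prefix
  E='110' vs G='10': no prefix
  E='110' vs B='111': no prefix
  B='111' vs F='0': no prefix
  B='111' vs G='10': no prefix
  B='111' vs E='110': no prefix
No violation found over all pairs.

YES -- this is a valid prefix code. No codeword is a prefix of any other codeword.


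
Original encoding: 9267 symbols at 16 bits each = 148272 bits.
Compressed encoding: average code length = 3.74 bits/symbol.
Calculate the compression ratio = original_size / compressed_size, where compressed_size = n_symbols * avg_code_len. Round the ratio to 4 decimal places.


original_size = n_symbols * orig_bits = 9267 * 16 = 148272 bits
compressed_size = n_symbols * avg_code_len = 9267 * 3.74 = 34658.58 bits
ratio = original_size / compressed_size = 148272 / 34658.58 = 4.2781

Compression ratio = 4.2781


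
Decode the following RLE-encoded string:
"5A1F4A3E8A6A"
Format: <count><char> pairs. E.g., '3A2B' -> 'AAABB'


Expanding each <count><char> pair:
  5A -> 'AAAAA'
  1F -> 'F'
  4A -> 'AAAA'
  3E -> 'EEE'
  8A -> 'AAAAAAAA'
  6A -> 'AAAAAA'

Decoded = AAAAAFAAAAEEEAAAAAAAAAAAAAA


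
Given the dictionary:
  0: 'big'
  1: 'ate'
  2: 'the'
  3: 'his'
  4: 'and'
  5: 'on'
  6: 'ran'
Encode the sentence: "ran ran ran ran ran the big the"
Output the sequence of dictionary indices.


Look up each word in the dictionary:
  'ran' -> 6
  'ran' -> 6
  'ran' -> 6
  'ran' -> 6
  'ran' -> 6
  'the' -> 2
  'big' -> 0
  'the' -> 2

Encoded: [6, 6, 6, 6, 6, 2, 0, 2]


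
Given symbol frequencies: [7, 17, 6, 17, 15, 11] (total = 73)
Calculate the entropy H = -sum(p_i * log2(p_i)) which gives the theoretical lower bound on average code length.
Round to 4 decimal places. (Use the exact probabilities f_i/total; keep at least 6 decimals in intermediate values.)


Per-symbol terms -p_i * log2(p_i) with p_i = f_i/73:
  p = 7/73 = 0.095890: log2(p) = -3.382470, -p*log2(p) = 0.324346
  p = 17/73 = 0.232877: log2(p) = -2.102362, -p*log2(p) = 0.489591
  p = 6/73 = 0.082192: log2(p) = -3.604862, -p*log2(p) = 0.296290
  p = 17/73 = 0.232877: log2(p) = -2.102362, -p*log2(p) = 0.489591
  p = 15/73 = 0.205479: log2(p) = -2.282934, -p*log2(p) = 0.469096
  p = 11/73 = 0.150685: log2(p) = -2.730393, -p*log2(p) = 0.411429
H = 0.324346 + 0.489591 + 0.296290 + 0.489591 + 0.469096 + 0.411429 = 2.480343

H = 2.4803 bits/symbol


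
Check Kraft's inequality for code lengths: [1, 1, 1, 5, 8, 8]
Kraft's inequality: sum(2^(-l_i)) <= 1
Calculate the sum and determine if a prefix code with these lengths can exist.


Sum = 2^(-1) + 2^(-1) + 2^(-1) + 2^(-5) + 2^(-8) + 2^(-8)
    = 0.5 + 0.5 + 0.5 + 0.03125 + 0.00390625 + 0.00390625
    = 394/256 = 1.5390625
Since 1.5390625 > 1, Kraft's inequality is NOT satisfied.
A prefix code with these lengths CANNOT exist.

Kraft sum = 1.5390625. Not satisfied.


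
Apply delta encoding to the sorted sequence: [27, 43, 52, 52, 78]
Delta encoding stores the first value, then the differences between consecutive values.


First value: 27
Deltas:
  43 - 27 = 16
  52 - 43 = 9
  52 - 52 = 0
  78 - 52 = 26


Delta encoded: [27, 16, 9, 0, 26]


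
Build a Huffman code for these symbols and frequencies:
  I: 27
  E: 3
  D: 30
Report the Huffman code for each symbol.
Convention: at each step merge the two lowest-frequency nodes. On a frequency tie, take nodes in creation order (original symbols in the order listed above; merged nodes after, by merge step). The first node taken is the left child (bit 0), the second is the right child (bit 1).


Huffman tree construction:
Step 1: Merge E(3) + I(27) = 30
Step 2: Merge D(30) + (E+I)(30) = 60
Read each symbol's code off the tree from the root (left child = 0, right child = 1).

Codes:
  I: 11 (length 2)
  E: 10 (length 2)
  D: 0 (length 1)
Average code length: 90/60 = 1.5000 bits/symbol


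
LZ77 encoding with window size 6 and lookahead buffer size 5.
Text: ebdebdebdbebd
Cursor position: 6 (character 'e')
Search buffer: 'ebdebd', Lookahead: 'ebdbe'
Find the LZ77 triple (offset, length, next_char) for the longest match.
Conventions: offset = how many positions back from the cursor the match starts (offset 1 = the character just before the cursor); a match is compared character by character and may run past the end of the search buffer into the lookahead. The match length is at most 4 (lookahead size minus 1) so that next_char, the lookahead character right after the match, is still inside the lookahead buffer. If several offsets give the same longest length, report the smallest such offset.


Try each offset into the search buffer:
  offset=1 (pos 5, char 'd'): match length 0
  offset=2 (pos 4, char 'b'): match length 0
  offset=3 (pos 3, char 'e'): match length 3
  offset=4 (pos 2, char 'd'): match length 0
  offset=5 (pos 1, char 'b'): match length 0
  offset=6 (pos 0, char 'e'): match length 3
Longest match has length 3, found at offsets 3, 6; take the smallest, offset 3.
next_char = character at position 6 + 3 = 9 -> 'b'

Best match: offset=3, length=3 (matching 'ebd' starting at position 3)
LZ77 triple: (3, 3, 'b')


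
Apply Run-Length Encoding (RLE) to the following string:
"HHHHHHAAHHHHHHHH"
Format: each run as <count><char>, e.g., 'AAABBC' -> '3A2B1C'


Scanning runs left to right:
  i=0: run of 'H' x 6 -> '6H'
  i=6: run of 'A' x 2 -> '2A'
  i=8: run of 'H' x 8 -> '8H'

RLE = 6H2A8H


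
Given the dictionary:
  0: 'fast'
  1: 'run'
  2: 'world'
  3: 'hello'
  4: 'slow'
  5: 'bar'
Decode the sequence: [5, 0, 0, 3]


Look up each index in the dictionary:
  5 -> 'bar'
  0 -> 'fast'
  0 -> 'fast'
  3 -> 'hello'

Decoded: "bar fast fast hello"


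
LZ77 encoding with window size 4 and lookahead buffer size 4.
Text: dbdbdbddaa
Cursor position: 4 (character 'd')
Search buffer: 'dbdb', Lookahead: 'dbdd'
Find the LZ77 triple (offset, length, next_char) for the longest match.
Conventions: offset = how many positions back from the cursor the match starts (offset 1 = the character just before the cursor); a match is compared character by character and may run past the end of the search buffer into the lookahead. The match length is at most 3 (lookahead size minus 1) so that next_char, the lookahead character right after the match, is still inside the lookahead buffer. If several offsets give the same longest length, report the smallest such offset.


Try each offset into the search buffer:
  offset=1 (pos 3, char 'b'): match length 0
  offset=2 (pos 2, char 'd'): match length 3
  offset=3 (pos 1, char 'b'): match length 0
  offset=4 (pos 0, char 'd'): match length 3
Longest match has length 3, found at offsets 2, 4; take the smallest, offset 2.
next_char = character at position 4 + 3 = 7 -> 'd'

Best match: offset=2, length=3 (matching 'dbd' starting at position 2)
LZ77 triple: (2, 3, 'd')


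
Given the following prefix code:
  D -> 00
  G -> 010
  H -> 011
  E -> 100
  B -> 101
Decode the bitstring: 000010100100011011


Decoding step by step:
Bits 00 -> D
Bits 00 -> D
Bits 101 -> B
Bits 00 -> D
Bits 100 -> E
Bits 011 -> H
Bits 011 -> H


Decoded message: DDBDEHH


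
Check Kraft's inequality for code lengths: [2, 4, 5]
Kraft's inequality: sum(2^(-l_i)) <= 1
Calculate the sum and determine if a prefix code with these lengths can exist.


Sum = 2^(-2) + 2^(-4) + 2^(-5)
    = 0.25 + 0.0625 + 0.03125
    = 11/32 = 0.34375
Since 0.34375 <= 1, Kraft's inequality IS satisfied.
A prefix code with these lengths CAN exist.

Kraft sum = 0.34375. Satisfied.


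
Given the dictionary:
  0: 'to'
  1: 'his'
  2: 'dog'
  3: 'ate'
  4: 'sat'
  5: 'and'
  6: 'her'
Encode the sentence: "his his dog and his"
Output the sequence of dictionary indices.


Look up each word in the dictionary:
  'his' -> 1
  'his' -> 1
  'dog' -> 2
  'and' -> 5
  'his' -> 1

Encoded: [1, 1, 2, 5, 1]


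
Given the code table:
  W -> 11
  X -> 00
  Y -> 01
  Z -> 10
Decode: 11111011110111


Decoding:
11 -> W
11 -> W
10 -> Z
11 -> W
11 -> W
01 -> Y
11 -> W


Result: WWZWWYW


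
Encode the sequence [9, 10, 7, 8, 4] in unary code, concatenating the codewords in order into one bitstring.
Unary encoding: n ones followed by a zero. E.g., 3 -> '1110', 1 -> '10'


Encode each number as n ones followed by a terminating 0:
  9 -> 1111111110 (10 bits)
  10 -> 11111111110 (11 bits)
  7 -> 11111110 (8 bits)
  8 -> 111111110 (9 bits)
  4 -> 11110 (5 bits)
Total length = 10 + 11 + 8 + 9 + 5 = 43 bits.

Unary([9, 10, 7, 8, 4]) = 1111111110111111111101111111011111111011110 (43 bits)


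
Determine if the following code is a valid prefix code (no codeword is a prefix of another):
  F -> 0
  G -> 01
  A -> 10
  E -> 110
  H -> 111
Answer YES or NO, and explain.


Checking each pair (does one codeword prefix another?):
  F='0' vs G='01': prefix -- VIOLATION

NO -- this is NOT a valid prefix code. F (0) is a prefix of G (01).


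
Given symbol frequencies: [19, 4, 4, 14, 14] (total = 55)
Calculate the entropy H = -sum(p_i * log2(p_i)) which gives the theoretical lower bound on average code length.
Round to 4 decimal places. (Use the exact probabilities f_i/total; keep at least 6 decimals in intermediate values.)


Per-symbol terms -p_i * log2(p_i) with p_i = f_i/55:
  p = 19/55 = 0.345455: log2(p) = -1.533432, -p*log2(p) = 0.529731
  p = 4/55 = 0.072727: log2(p) = -3.781360, -p*log2(p) = 0.275008
  p = 4/55 = 0.072727: log2(p) = -3.781360, -p*log2(p) = 0.275008
  p = 14/55 = 0.254545: log2(p) = -1.974005, -p*log2(p) = 0.502474
  p = 14/55 = 0.254545: log2(p) = -1.974005, -p*log2(p) = 0.502474
H = 0.529731 + 0.275008 + 0.275008 + 0.502474 + 0.502474 = 2.084695

H = 2.0847 bits/symbol


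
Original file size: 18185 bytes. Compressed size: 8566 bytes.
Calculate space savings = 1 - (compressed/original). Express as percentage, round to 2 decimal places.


ratio = compressed/original = 8566/18185 = 0.471048
savings = 1 - ratio = 1 - 0.471048 = 0.528952
as a percentage: 0.528952 * 100 = 52.9%

Space savings = 1 - 8566/18185 = 52.9%


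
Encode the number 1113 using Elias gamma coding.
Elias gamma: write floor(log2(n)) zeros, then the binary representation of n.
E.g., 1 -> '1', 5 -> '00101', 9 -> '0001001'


num_bits = floor(log2(1113)) + 1 = 11
leading_zeros = num_bits - 1 = 10
binary(1113) = 10001011001

Elias gamma(1113) = '0000000000' + '10001011001' = 000000000010001011001 (21 bits)


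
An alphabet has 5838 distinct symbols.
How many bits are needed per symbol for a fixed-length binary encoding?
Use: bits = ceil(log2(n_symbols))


log2(5838) = 12.5113
Bracket: 2^12 = 4096 < 5838 <= 2^13 = 8192
So ceil(log2(5838)) = 13

bits = ceil(log2(5838)) = ceil(12.5113) = 13 bits


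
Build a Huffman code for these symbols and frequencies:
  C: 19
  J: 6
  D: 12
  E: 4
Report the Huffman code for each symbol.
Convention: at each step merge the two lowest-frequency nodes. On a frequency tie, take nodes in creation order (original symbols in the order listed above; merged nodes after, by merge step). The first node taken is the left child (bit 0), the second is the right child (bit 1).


Huffman tree construction:
Step 1: Merge E(4) + J(6) = 10
Step 2: Merge (E+J)(10) + D(12) = 22
Step 3: Merge C(19) + ((E+J)+D)(22) = 41
Read each symbol's code off the tree from the root (left child = 0, right child = 1).

Codes:
  C: 0 (length 1)
  J: 101 (length 3)
  D: 11 (length 2)
  E: 100 (length 3)
Average code length: 73/41 = 1.7805 bits/symbol


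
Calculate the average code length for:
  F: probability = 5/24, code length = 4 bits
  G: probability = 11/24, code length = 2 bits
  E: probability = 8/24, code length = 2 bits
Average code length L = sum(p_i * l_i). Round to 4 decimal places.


Weighted contributions p_i * l_i:
  F: (5/24) * 4 = 20/24
  G: (11/24) * 2 = 22/24
  E: (8/24) * 2 = 16/24
Sum = (20 + 22 + 16)/24 = 58/24

L = 58/24 = 2.4167 bits/symbol


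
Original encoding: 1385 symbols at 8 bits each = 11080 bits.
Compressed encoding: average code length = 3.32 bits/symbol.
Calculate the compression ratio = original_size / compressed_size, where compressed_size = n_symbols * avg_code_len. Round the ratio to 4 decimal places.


original_size = n_symbols * orig_bits = 1385 * 8 = 11080 bits
compressed_size = n_symbols * avg_code_len = 1385 * 3.32 = 4598.2 bits
ratio = original_size / compressed_size = 11080 / 4598.2 = 2.4096

Compression ratio = 2.4096


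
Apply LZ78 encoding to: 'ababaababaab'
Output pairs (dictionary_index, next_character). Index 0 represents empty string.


LZ78 encoding steps:
Dictionary: {0: ''}
Step 1: w='' (idx 0), next='a' -> output (0, 'a'), add 'a' as idx 1
Step 2: w='' (idx 0), next='b' -> output (0, 'b'), add 'b' as idx 2
Step 3: w='a' (idx 1), next='b' -> output (1, 'b'), add 'ab' as idx 3
Step 4: w='a' (idx 1), next='a' -> output (1, 'a'), add 'aa' as idx 4
Step 5: w='b' (idx 2), next='a' -> output (2, 'a'), add 'ba' as idx 5
Step 6: w='ba' (idx 5), next='a' -> output (5, 'a'), add 'baa' as idx 6
Step 7: w='b' (idx 2), end of input -> output (2, '')


Encoded: [(0, 'a'), (0, 'b'), (1, 'b'), (1, 'a'), (2, 'a'), (5, 'a'), (2, '')]


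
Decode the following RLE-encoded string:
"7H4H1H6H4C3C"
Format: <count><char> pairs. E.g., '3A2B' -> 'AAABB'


Expanding each <count><char> pair:
  7H -> 'HHHHHHH'
  4H -> 'HHHH'
  1H -> 'H'
  6H -> 'HHHHHH'
  4C -> 'CCCC'
  3C -> 'CCC'

Decoded = HHHHHHHHHHHHHHHHHHCCCCCCC


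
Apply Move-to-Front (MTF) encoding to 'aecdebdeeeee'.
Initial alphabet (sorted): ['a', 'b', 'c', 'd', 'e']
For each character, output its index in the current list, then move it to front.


MTF encoding:
'a': index 0 in ['a', 'b', 'c', 'd', 'e'] -> ['a', 'b', 'c', 'd', 'e']
'e': index 4 in ['a', 'b', 'c', 'd', 'e'] -> ['e', 'a', 'b', 'c', 'd']
'c': index 3 in ['e', 'a', 'b', 'c', 'd'] -> ['c', 'e', 'a', 'b', 'd']
'd': index 4 in ['c', 'e', 'a', 'b', 'd'] -> ['d', 'c', 'e', 'a', 'b']
'e': index 2 in ['d', 'c', 'e', 'a', 'b'] -> ['e', 'd', 'c', 'a', 'b']
'b': index 4 in ['e', 'd', 'c', 'a', 'b'] -> ['b', 'e', 'd', 'c', 'a']
'd': index 2 in ['b', 'e', 'd', 'c', 'a'] -> ['d', 'b', 'e', 'c', 'a']
'e': index 2 in ['d', 'b', 'e', 'c', 'a'] -> ['e', 'd', 'b', 'c', 'a']
'e': index 0 in ['e', 'd', 'b', 'c', 'a'] -> ['e', 'd', 'b', 'c', 'a']
'e': index 0 in ['e', 'd', 'b', 'c', 'a'] -> ['e', 'd', 'b', 'c', 'a']
'e': index 0 in ['e', 'd', 'b', 'c', 'a'] -> ['e', 'd', 'b', 'c', 'a']
'e': index 0 in ['e', 'd', 'b', 'c', 'a'] -> ['e', 'd', 'b', 'c', 'a']


Output: [0, 4, 3, 4, 2, 4, 2, 2, 0, 0, 0, 0]


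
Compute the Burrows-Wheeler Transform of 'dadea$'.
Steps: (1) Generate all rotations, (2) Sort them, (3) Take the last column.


Rotations (sorted):
  0: $dadea -> last char: a
  1: a$dade -> last char: e
  2: adea$d -> last char: d
  3: dadea$ -> last char: $
  4: dea$da -> last char: a
  5: ea$dad -> last char: d


BWT = aed$ad


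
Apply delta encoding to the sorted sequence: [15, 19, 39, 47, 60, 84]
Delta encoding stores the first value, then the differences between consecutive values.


First value: 15
Deltas:
  19 - 15 = 4
  39 - 19 = 20
  47 - 39 = 8
  60 - 47 = 13
  84 - 60 = 24


Delta encoded: [15, 4, 20, 8, 13, 24]


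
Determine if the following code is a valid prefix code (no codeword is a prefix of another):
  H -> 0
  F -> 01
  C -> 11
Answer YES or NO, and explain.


Checking each pair (does one codeword prefix another?):
  H='0' vs F='01': prefix -- VIOLATION

NO -- this is NOT a valid prefix code. H (0) is a prefix of F (01).


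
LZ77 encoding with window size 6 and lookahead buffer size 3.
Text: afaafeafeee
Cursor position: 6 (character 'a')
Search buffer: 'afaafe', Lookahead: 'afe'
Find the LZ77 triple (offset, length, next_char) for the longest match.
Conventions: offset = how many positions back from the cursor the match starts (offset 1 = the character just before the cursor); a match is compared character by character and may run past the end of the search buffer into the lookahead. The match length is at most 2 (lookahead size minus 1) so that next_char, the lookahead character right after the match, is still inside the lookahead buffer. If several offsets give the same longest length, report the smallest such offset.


Try each offset into the search buffer:
  offset=1 (pos 5, char 'e'): match length 0
  offset=2 (pos 4, char 'f'): match length 0
  offset=3 (pos 3, char 'a'): match length 2
  offset=4 (pos 2, char 'a'): match length 1
  offset=5 (pos 1, char 'f'): match length 0
  offset=6 (pos 0, char 'a'): match length 2
Longest match has length 2, found at offsets 3, 6; take the smallest, offset 3.
next_char = character at position 6 + 2 = 8 -> 'e'

Best match: offset=3, length=2 (matching 'af' starting at position 3)
LZ77 triple: (3, 2, 'e')


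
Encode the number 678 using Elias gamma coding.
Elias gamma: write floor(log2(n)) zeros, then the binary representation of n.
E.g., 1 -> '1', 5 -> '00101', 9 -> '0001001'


num_bits = floor(log2(678)) + 1 = 10
leading_zeros = num_bits - 1 = 9
binary(678) = 1010100110

Elias gamma(678) = '000000000' + '1010100110' = 0000000001010100110 (19 bits)


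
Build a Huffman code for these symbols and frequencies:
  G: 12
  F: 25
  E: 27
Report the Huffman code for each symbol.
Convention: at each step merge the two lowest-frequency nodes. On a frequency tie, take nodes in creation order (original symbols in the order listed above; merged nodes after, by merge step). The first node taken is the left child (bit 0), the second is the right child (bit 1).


Huffman tree construction:
Step 1: Merge G(12) + F(25) = 37
Step 2: Merge E(27) + (G+F)(37) = 64
Read each symbol's code off the tree from the root (left child = 0, right child = 1).

Codes:
  G: 10 (length 2)
  F: 11 (length 2)
  E: 0 (length 1)
Average code length: 101/64 = 1.5781 bits/symbol


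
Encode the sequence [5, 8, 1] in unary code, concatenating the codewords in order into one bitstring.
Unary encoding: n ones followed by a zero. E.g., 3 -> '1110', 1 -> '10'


Encode each number as n ones followed by a terminating 0:
  5 -> 111110 (6 bits)
  8 -> 111111110 (9 bits)
  1 -> 10 (2 bits)
Total length = 6 + 9 + 2 = 17 bits.

Unary([5, 8, 1]) = 11111011111111010 (17 bits)


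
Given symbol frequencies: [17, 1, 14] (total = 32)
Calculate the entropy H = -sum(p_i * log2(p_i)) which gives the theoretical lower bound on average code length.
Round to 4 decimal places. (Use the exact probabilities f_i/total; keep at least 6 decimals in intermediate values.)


Per-symbol terms -p_i * log2(p_i) with p_i = f_i/32:
  p = 17/32 = 0.531250: log2(p) = -0.912537, -p*log2(p) = 0.484785
  p = 1/32 = 0.031250: log2(p) = -5.000000, -p*log2(p) = 0.156250
  p = 14/32 = 0.437500: log2(p) = -1.192645, -p*log2(p) = 0.521782
H = 0.484785 + 0.156250 + 0.521782 = 1.162817

H = 1.1628 bits/symbol


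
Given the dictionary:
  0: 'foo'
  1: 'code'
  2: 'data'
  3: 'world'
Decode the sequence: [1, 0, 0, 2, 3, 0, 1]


Look up each index in the dictionary:
  1 -> 'code'
  0 -> 'foo'
  0 -> 'foo'
  2 -> 'data'
  3 -> 'world'
  0 -> 'foo'
  1 -> 'code'

Decoded: "code foo foo data world foo code"


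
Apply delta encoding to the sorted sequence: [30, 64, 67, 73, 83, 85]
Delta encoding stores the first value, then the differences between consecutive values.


First value: 30
Deltas:
  64 - 30 = 34
  67 - 64 = 3
  73 - 67 = 6
  83 - 73 = 10
  85 - 83 = 2


Delta encoded: [30, 34, 3, 6, 10, 2]


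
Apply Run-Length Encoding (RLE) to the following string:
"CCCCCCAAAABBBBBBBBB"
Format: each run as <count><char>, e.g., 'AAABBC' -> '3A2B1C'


Scanning runs left to right:
  i=0: run of 'C' x 6 -> '6C'
  i=6: run of 'A' x 4 -> '4A'
  i=10: run of 'B' x 9 -> '9B'

RLE = 6C4A9B


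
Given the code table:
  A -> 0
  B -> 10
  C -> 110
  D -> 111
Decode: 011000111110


Decoding:
0 -> A
110 -> C
0 -> A
0 -> A
111 -> D
110 -> C


Result: ACAADC


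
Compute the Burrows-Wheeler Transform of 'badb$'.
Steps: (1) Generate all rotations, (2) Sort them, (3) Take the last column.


Rotations (sorted):
  0: $badb -> last char: b
  1: adb$b -> last char: b
  2: b$bad -> last char: d
  3: badb$ -> last char: $
  4: db$ba -> last char: a


BWT = bbd$a


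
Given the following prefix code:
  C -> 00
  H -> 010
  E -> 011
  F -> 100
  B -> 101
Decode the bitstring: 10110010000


Decoding step by step:
Bits 101 -> B
Bits 100 -> F
Bits 100 -> F
Bits 00 -> C


Decoded message: BFFC


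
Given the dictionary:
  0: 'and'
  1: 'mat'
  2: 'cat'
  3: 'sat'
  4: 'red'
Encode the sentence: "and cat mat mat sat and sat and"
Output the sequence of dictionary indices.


Look up each word in the dictionary:
  'and' -> 0
  'cat' -> 2
  'mat' -> 1
  'mat' -> 1
  'sat' -> 3
  'and' -> 0
  'sat' -> 3
  'and' -> 0

Encoded: [0, 2, 1, 1, 3, 0, 3, 0]


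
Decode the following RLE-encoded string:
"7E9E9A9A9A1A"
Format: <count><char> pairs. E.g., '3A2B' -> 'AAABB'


Expanding each <count><char> pair:
  7E -> 'EEEEEEE'
  9E -> 'EEEEEEEEE'
  9A -> 'AAAAAAAAA'
  9A -> 'AAAAAAAAA'
  9A -> 'AAAAAAAAA'
  1A -> 'A'

Decoded = EEEEEEEEEEEEEEEEAAAAAAAAAAAAAAAAAAAAAAAAAAAA


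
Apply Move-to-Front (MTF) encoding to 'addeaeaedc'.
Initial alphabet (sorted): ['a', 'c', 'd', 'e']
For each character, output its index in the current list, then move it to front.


MTF encoding:
'a': index 0 in ['a', 'c', 'd', 'e'] -> ['a', 'c', 'd', 'e']
'd': index 2 in ['a', 'c', 'd', 'e'] -> ['d', 'a', 'c', 'e']
'd': index 0 in ['d', 'a', 'c', 'e'] -> ['d', 'a', 'c', 'e']
'e': index 3 in ['d', 'a', 'c', 'e'] -> ['e', 'd', 'a', 'c']
'a': index 2 in ['e', 'd', 'a', 'c'] -> ['a', 'e', 'd', 'c']
'e': index 1 in ['a', 'e', 'd', 'c'] -> ['e', 'a', 'd', 'c']
'a': index 1 in ['e', 'a', 'd', 'c'] -> ['a', 'e', 'd', 'c']
'e': index 1 in ['a', 'e', 'd', 'c'] -> ['e', 'a', 'd', 'c']
'd': index 2 in ['e', 'a', 'd', 'c'] -> ['d', 'e', 'a', 'c']
'c': index 3 in ['d', 'e', 'a', 'c'] -> ['c', 'd', 'e', 'a']


Output: [0, 2, 0, 3, 2, 1, 1, 1, 2, 3]


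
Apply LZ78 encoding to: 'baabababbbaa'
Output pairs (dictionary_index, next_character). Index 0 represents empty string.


LZ78 encoding steps:
Dictionary: {0: ''}
Step 1: w='' (idx 0), next='b' -> output (0, 'b'), add 'b' as idx 1
Step 2: w='' (idx 0), next='a' -> output (0, 'a'), add 'a' as idx 2
Step 3: w='a' (idx 2), next='b' -> output (2, 'b'), add 'ab' as idx 3
Step 4: w='ab' (idx 3), next='a' -> output (3, 'a'), add 'aba' as idx 4
Step 5: w='b' (idx 1), next='b' -> output (1, 'b'), add 'bb' as idx 5
Step 6: w='b' (idx 1), next='a' -> output (1, 'a'), add 'ba' as idx 6
Step 7: w='a' (idx 2), end of input -> output (2, '')


Encoded: [(0, 'b'), (0, 'a'), (2, 'b'), (3, 'a'), (1, 'b'), (1, 'a'), (2, '')]


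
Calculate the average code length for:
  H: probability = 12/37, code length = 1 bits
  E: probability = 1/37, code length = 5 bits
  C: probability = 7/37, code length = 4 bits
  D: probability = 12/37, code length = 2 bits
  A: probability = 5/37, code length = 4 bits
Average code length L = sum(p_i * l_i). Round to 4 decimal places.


Weighted contributions p_i * l_i:
  H: (12/37) * 1 = 12/37
  E: (1/37) * 5 = 5/37
  C: (7/37) * 4 = 28/37
  D: (12/37) * 2 = 24/37
  A: (5/37) * 4 = 20/37
Sum = (12 + 5 + 28 + 24 + 20)/37 = 89/37

L = 89/37 = 2.4054 bits/symbol
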